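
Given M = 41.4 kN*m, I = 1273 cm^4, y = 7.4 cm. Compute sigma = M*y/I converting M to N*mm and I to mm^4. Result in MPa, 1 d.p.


Convert units:
M = 41.4 kN*m = 41400000 N*mm
y = 7.4 cm = 74 mm
I = 1273 cm^4 = 12730000 mm^4
sigma = 41400000 * 74 / 12730000
sigma = 240.7 MPa

240.7


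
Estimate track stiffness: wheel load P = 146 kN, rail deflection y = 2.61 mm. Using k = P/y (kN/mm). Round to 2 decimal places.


Track stiffness k = P / y
k = 146 / 2.61
k = 55.94 kN/mm

55.94


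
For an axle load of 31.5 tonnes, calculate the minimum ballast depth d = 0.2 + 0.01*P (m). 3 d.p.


d = 0.2 + 0.01 * 31.5
d = 0.2 + 0.315
d = 0.515 m

0.515


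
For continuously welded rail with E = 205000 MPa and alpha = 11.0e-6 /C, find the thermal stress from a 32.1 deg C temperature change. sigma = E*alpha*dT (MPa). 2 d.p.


sigma = E * alpha * dT
sigma = 205000 * 11.0e-6 * 32.1
sigma = 2.255 * 32.1
sigma = 72.39 MPa

72.39


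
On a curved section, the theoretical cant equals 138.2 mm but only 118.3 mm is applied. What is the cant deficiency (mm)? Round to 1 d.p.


Cant deficiency = equilibrium cant - actual cant
CD = 138.2 - 118.3
CD = 19.9 mm

19.9


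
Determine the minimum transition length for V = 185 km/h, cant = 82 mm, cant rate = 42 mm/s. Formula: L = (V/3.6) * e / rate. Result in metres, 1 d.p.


Convert speed: V = 185 / 3.6 = 51.3889 m/s
L = 51.3889 * 82 / 42
L = 4213.8889 / 42
L = 100.3 m

100.3


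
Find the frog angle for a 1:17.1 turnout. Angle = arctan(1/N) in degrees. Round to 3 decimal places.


1/N = 1/17.1 = 0.05848
angle = arctan(0.05848) = 0.058413 rad
angle = 0.058413 * 180/pi = 3.347 degrees

3.347


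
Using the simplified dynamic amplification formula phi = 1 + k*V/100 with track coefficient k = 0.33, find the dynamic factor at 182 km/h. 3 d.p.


phi = 1 + k * V / 100
phi = 1 + 0.33 * 182 / 100
phi = 1 + 0.6006
phi = 1.601

1.601


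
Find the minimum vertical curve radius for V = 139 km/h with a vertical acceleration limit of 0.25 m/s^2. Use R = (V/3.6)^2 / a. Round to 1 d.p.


Convert speed: V = 139 / 3.6 = 38.6111 m/s
V^2 = 1490.8179 m^2/s^2
R_v = 1490.8179 / 0.25
R_v = 5963.3 m

5963.3


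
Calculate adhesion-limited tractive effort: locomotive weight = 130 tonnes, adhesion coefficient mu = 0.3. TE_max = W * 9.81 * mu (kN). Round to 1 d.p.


TE_max = W * g * mu
TE_max = 130 * 9.81 * 0.3
TE_max = 1275.3 * 0.3
TE_max = 382.6 kN

382.6


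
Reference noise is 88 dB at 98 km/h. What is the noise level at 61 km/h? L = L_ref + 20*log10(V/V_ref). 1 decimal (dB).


V/V_ref = 61 / 98 = 0.622449
log10(0.622449) = -0.205896
20 * -0.205896 = -4.1179
L = 88 + -4.1179 = 83.9 dB

83.9


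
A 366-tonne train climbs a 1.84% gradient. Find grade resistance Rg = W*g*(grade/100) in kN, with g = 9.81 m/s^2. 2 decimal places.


Rg = W * 9.81 * grade / 100
Rg = 366 * 9.81 * 1.84 / 100
Rg = 3590.46 * 0.0184
Rg = 66.06 kN

66.06


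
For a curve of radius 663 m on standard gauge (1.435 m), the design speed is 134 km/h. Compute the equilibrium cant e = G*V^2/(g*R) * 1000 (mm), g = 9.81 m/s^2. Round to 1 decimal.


Convert speed: V = 134 / 3.6 = 37.2222 m/s
Apply formula: e = 1.435 * 37.2222^2 / (9.81 * 663)
e = 1.435 * 1385.4938 / 6504.03
e = 0.305685 m = 305.7 mm

305.7


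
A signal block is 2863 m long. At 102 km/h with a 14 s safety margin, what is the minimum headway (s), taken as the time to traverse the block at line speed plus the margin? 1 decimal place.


V = 102 / 3.6 = 28.3333 m/s
Block traversal time = 2863 / 28.3333 = 101.0471 s
Headway = 101.0471 + 14
Headway = 115.0 s

115.0


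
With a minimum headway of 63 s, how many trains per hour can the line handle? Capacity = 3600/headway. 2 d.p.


Capacity = 3600 / headway
Capacity = 3600 / 63
Capacity = 57.14 trains/hour

57.14


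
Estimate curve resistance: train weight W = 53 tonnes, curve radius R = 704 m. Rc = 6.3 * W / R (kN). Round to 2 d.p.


Rc = 6.3 * W / R
Rc = 6.3 * 53 / 704
Rc = 333.9 / 704
Rc = 0.47 kN

0.47


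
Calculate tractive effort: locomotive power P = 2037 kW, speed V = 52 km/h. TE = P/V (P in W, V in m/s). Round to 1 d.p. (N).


Convert: P = 2037 kW = 2037000 W
V = 52 / 3.6 = 14.4444 m/s
TE = 2037000 / 14.4444
TE = 141023.1 N

141023.1


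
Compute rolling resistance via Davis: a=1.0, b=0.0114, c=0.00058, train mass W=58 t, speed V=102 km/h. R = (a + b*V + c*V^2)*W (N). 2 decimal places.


b*V = 0.0114 * 102 = 1.1628
c*V^2 = 0.00058 * 10404 = 6.03432
R_per_t = 1.0 + 1.1628 + 6.03432 = 8.19712 N/t
R_total = 8.19712 * 58 = 475.43 N

475.43


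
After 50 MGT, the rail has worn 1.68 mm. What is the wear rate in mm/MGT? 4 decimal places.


Wear rate = total wear / cumulative tonnage
Rate = 1.68 / 50
Rate = 0.0336 mm/MGT

0.0336


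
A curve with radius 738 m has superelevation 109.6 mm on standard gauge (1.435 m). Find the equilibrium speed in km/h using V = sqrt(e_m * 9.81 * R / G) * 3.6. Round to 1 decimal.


Convert cant: e = 109.6 mm = 0.1096 m
V_ms = sqrt(0.1096 * 9.81 * 738 / 1.435)
V_ms = sqrt(552.947657) = 23.5148 m/s
V = 23.5148 * 3.6 = 84.7 km/h

84.7


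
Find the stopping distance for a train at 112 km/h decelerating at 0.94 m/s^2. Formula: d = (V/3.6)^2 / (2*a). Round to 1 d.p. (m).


Convert speed: V = 112 / 3.6 = 31.1111 m/s
V^2 = 967.9012
d = 967.9012 / (2 * 0.94)
d = 967.9012 / 1.88
d = 514.8 m

514.8


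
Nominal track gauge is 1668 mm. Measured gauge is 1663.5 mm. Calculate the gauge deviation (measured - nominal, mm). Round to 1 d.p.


Deviation = measured - nominal
Deviation = 1663.5 - 1668
Deviation = -4.5 mm

-4.5


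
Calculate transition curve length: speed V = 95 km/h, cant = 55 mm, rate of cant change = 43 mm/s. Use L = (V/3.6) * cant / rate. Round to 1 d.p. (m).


Convert speed: V = 95 / 3.6 = 26.3889 m/s
L = 26.3889 * 55 / 43
L = 1451.3889 / 43
L = 33.8 m

33.8


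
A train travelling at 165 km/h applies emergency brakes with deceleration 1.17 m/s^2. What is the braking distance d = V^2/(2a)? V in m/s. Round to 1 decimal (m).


Convert speed: V = 165 / 3.6 = 45.8333 m/s
V^2 = 2100.6944
d = 2100.6944 / (2 * 1.17)
d = 2100.6944 / 2.34
d = 897.7 m

897.7


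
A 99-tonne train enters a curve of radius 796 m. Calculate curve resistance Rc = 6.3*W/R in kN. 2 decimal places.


Rc = 6.3 * W / R
Rc = 6.3 * 99 / 796
Rc = 623.7 / 796
Rc = 0.78 kN

0.78


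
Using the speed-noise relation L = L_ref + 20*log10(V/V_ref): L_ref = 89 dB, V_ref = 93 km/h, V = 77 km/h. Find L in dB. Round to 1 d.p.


V/V_ref = 77 / 93 = 0.827957
log10(0.827957) = -0.081992
20 * -0.081992 = -1.6398
L = 89 + -1.6398 = 87.4 dB

87.4


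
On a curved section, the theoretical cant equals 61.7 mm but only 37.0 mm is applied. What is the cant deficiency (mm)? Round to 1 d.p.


Cant deficiency = equilibrium cant - actual cant
CD = 61.7 - 37.0
CD = 24.7 mm

24.7


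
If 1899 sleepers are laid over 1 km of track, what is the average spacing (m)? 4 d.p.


Spacing = 1000 m / number of sleepers
Spacing = 1000 / 1899
Spacing = 0.5266 m

0.5266


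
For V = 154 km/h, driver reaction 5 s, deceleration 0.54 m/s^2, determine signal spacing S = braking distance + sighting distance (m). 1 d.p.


V = 154 / 3.6 = 42.7778 m/s
Braking distance = 42.7778^2 / (2*0.54) = 1694.3873 m
Sighting distance = 42.7778 * 5 = 213.8889 m
S = 1694.3873 + 213.8889 = 1908.3 m

1908.3


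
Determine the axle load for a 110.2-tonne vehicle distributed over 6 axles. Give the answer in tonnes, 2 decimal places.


Load per axle = total weight / number of axles
Load = 110.2 / 6
Load = 18.37 tonnes

18.37


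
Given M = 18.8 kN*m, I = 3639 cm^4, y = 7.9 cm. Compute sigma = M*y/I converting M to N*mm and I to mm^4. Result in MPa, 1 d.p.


Convert units:
M = 18.8 kN*m = 18800000 N*mm
y = 7.9 cm = 79 mm
I = 3639 cm^4 = 36390000 mm^4
sigma = 18800000 * 79 / 36390000
sigma = 40.8 MPa

40.8


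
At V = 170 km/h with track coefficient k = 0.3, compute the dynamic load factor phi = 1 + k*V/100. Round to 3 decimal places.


phi = 1 + k * V / 100
phi = 1 + 0.3 * 170 / 100
phi = 1 + 0.51
phi = 1.510

1.510


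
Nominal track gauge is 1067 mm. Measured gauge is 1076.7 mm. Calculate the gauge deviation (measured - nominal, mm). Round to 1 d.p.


Deviation = measured - nominal
Deviation = 1076.7 - 1067
Deviation = 9.7 mm

9.7


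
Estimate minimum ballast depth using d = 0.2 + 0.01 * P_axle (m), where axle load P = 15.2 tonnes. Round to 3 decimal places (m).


d = 0.2 + 0.01 * 15.2
d = 0.2 + 0.152
d = 0.352 m

0.352


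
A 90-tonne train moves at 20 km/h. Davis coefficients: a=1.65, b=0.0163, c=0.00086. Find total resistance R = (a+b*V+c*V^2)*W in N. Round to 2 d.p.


b*V = 0.0163 * 20 = 0.326
c*V^2 = 0.00086 * 400 = 0.344
R_per_t = 1.65 + 0.326 + 0.344 = 2.32 N/t
R_total = 2.32 * 90 = 208.80 N

208.80


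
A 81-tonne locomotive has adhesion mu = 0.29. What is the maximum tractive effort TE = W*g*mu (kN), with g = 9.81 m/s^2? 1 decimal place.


TE_max = W * g * mu
TE_max = 81 * 9.81 * 0.29
TE_max = 794.61 * 0.29
TE_max = 230.4 kN

230.4


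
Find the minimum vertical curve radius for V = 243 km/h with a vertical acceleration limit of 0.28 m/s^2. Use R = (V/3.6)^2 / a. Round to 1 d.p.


Convert speed: V = 243 / 3.6 = 67.5 m/s
V^2 = 4556.25 m^2/s^2
R_v = 4556.25 / 0.28
R_v = 16272.3 m

16272.3


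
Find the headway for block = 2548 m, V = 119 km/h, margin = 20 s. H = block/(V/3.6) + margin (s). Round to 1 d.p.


V = 119 / 3.6 = 33.0556 m/s
Block traversal time = 2548 / 33.0556 = 77.0824 s
Headway = 77.0824 + 20
Headway = 97.1 s

97.1


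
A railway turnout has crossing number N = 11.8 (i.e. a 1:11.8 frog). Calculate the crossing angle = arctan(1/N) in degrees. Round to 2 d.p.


1/N = 1/11.8 = 0.084746
angle = arctan(0.084746) = 0.084544 rad
angle = 0.084544 * 180/pi = 4.84 degrees

4.84


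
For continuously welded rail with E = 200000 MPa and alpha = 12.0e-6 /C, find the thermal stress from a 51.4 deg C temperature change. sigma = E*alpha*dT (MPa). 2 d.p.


sigma = E * alpha * dT
sigma = 200000 * 12.0e-6 * 51.4
sigma = 2.4 * 51.4
sigma = 123.36 MPa

123.36


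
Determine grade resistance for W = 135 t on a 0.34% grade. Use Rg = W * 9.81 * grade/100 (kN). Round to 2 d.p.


Rg = W * 9.81 * grade / 100
Rg = 135 * 9.81 * 0.34 / 100
Rg = 1324.35 * 0.0034
Rg = 4.50 kN

4.50


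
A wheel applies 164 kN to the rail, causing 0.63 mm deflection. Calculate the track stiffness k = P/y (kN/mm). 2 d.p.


Track stiffness k = P / y
k = 164 / 0.63
k = 260.32 kN/mm

260.32


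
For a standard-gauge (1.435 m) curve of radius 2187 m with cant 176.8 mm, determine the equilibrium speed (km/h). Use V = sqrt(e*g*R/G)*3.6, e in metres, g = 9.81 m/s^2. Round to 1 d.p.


Convert cant: e = 176.8 mm = 0.1768 m
V_ms = sqrt(0.1768 * 9.81 * 2187 / 1.435)
V_ms = sqrt(2643.310311) = 51.4131 m/s
V = 51.4131 * 3.6 = 185.1 km/h

185.1


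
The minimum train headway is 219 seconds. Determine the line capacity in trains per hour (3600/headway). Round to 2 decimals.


Capacity = 3600 / headway
Capacity = 3600 / 219
Capacity = 16.44 trains/hour

16.44


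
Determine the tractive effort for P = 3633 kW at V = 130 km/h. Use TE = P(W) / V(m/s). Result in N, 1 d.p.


Convert: P = 3633 kW = 3633000 W
V = 130 / 3.6 = 36.1111 m/s
TE = 3633000 / 36.1111
TE = 100606.2 N

100606.2


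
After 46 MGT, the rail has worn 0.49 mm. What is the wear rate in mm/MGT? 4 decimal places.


Wear rate = total wear / cumulative tonnage
Rate = 0.49 / 46
Rate = 0.0107 mm/MGT

0.0107


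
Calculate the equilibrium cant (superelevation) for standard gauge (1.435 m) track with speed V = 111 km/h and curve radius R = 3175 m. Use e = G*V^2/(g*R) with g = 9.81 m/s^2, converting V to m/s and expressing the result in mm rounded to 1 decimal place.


Convert speed: V = 111 / 3.6 = 30.8333 m/s
Apply formula: e = 1.435 * 30.8333^2 / (9.81 * 3175)
e = 1.435 * 950.6944 / 31146.75
e = 0.043801 m = 43.8 mm

43.8


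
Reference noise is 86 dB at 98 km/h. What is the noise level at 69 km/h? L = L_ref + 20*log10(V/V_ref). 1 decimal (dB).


V/V_ref = 69 / 98 = 0.704082
log10(0.704082) = -0.152377
20 * -0.152377 = -3.0475
L = 86 + -3.0475 = 83.0 dB

83.0


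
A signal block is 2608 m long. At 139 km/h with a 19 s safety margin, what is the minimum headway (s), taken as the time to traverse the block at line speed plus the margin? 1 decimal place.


V = 139 / 3.6 = 38.6111 m/s
Block traversal time = 2608 / 38.6111 = 67.5453 s
Headway = 67.5453 + 19
Headway = 86.5 s

86.5


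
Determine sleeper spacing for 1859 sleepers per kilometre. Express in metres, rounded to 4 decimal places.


Spacing = 1000 m / number of sleepers
Spacing = 1000 / 1859
Spacing = 0.5379 m

0.5379


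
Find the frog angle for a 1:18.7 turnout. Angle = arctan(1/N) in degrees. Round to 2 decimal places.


1/N = 1/18.7 = 0.053476
angle = arctan(0.053476) = 0.053425 rad
angle = 0.053425 * 180/pi = 3.06 degrees

3.06


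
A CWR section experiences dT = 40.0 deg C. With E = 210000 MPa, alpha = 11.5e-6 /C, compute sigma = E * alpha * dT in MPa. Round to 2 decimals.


sigma = E * alpha * dT
sigma = 210000 * 11.5e-6 * 40.0
sigma = 2.415 * 40.0
sigma = 96.60 MPa

96.60


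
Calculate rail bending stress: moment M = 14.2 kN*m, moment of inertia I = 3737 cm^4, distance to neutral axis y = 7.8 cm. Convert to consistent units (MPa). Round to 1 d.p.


Convert units:
M = 14.2 kN*m = 14200000 N*mm
y = 7.8 cm = 78 mm
I = 3737 cm^4 = 37370000 mm^4
sigma = 14200000 * 78 / 37370000
sigma = 29.6 MPa

29.6


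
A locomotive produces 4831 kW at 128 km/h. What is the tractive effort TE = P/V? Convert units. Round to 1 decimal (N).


Convert: P = 4831 kW = 4831000 W
V = 128 / 3.6 = 35.5556 m/s
TE = 4831000 / 35.5556
TE = 135871.9 N

135871.9


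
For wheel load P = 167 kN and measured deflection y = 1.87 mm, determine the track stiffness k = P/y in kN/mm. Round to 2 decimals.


Track stiffness k = P / y
k = 167 / 1.87
k = 89.30 kN/mm

89.30


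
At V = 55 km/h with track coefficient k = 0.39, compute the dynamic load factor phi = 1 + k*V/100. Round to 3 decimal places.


phi = 1 + k * V / 100
phi = 1 + 0.39 * 55 / 100
phi = 1 + 0.2145
phi = 1.215

1.215


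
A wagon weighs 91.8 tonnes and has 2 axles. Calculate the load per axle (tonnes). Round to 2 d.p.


Load per axle = total weight / number of axles
Load = 91.8 / 2
Load = 45.90 tonnes

45.90


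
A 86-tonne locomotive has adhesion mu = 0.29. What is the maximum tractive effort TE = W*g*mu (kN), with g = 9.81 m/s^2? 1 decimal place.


TE_max = W * g * mu
TE_max = 86 * 9.81 * 0.29
TE_max = 843.66 * 0.29
TE_max = 244.7 kN

244.7


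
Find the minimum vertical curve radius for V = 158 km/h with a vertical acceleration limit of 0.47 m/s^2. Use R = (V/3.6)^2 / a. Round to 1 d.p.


Convert speed: V = 158 / 3.6 = 43.8889 m/s
V^2 = 1926.2346 m^2/s^2
R_v = 1926.2346 / 0.47
R_v = 4098.4 m

4098.4


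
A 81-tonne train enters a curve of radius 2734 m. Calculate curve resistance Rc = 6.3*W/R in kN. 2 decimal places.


Rc = 6.3 * W / R
Rc = 6.3 * 81 / 2734
Rc = 510.3 / 2734
Rc = 0.19 kN

0.19


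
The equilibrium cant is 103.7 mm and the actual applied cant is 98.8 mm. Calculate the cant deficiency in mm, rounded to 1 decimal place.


Cant deficiency = equilibrium cant - actual cant
CD = 103.7 - 98.8
CD = 4.9 mm

4.9


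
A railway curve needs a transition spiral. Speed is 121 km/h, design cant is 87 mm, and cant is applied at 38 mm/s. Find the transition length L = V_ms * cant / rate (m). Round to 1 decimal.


Convert speed: V = 121 / 3.6 = 33.6111 m/s
L = 33.6111 * 87 / 38
L = 2924.1667 / 38
L = 77.0 m

77.0


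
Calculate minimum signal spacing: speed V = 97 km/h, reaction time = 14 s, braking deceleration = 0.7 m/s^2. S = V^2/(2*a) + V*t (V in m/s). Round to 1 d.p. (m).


V = 97 / 3.6 = 26.9444 m/s
Braking distance = 26.9444^2 / (2*0.7) = 518.5736 m
Sighting distance = 26.9444 * 14 = 377.2222 m
S = 518.5736 + 377.2222 = 895.8 m

895.8


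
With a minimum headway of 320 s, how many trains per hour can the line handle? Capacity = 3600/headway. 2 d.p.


Capacity = 3600 / headway
Capacity = 3600 / 320
Capacity = 11.25 trains/hour

11.25


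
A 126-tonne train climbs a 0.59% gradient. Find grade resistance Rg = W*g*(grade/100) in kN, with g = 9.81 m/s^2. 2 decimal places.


Rg = W * 9.81 * grade / 100
Rg = 126 * 9.81 * 0.59 / 100
Rg = 1236.06 * 0.0059
Rg = 7.29 kN

7.29


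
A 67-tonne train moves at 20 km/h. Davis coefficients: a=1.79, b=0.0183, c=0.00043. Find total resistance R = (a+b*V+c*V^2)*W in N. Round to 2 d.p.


b*V = 0.0183 * 20 = 0.366
c*V^2 = 0.00043 * 400 = 0.172
R_per_t = 1.79 + 0.366 + 0.172 = 2.328 N/t
R_total = 2.328 * 67 = 155.98 N

155.98


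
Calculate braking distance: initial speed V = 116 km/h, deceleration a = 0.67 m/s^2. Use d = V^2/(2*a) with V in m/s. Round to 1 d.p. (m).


Convert speed: V = 116 / 3.6 = 32.2222 m/s
V^2 = 1038.2716
d = 1038.2716 / (2 * 0.67)
d = 1038.2716 / 1.34
d = 774.8 m

774.8


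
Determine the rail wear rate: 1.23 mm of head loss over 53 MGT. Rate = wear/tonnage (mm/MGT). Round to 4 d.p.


Wear rate = total wear / cumulative tonnage
Rate = 1.23 / 53
Rate = 0.0232 mm/MGT

0.0232


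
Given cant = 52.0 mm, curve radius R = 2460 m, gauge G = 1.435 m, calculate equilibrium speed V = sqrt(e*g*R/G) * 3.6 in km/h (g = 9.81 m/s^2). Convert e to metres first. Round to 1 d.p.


Convert cant: e = 52.0 mm = 0.0520 m
V_ms = sqrt(0.0520 * 9.81 * 2460 / 1.435)
V_ms = sqrt(874.491429) = 29.5718 m/s
V = 29.5718 * 3.6 = 106.5 km/h

106.5


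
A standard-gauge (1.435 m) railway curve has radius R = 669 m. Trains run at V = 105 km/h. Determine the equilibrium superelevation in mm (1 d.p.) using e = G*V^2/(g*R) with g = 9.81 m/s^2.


Convert speed: V = 105 / 3.6 = 29.1667 m/s
Apply formula: e = 1.435 * 29.1667^2 / (9.81 * 669)
e = 1.435 * 850.6944 / 6562.89
e = 0.186007 m = 186.0 mm

186.0


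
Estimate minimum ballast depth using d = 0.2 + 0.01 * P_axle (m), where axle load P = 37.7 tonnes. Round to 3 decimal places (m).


d = 0.2 + 0.01 * 37.7
d = 0.2 + 0.377
d = 0.577 m

0.577


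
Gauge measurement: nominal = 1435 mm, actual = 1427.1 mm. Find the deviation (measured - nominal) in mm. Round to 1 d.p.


Deviation = measured - nominal
Deviation = 1427.1 - 1435
Deviation = -7.9 mm

-7.9


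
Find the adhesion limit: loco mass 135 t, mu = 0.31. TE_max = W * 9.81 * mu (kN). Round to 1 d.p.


TE_max = W * g * mu
TE_max = 135 * 9.81 * 0.31
TE_max = 1324.35 * 0.31
TE_max = 410.5 kN

410.5


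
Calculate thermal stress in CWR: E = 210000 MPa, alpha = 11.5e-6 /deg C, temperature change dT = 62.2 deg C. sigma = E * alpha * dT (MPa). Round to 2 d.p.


sigma = E * alpha * dT
sigma = 210000 * 11.5e-6 * 62.2
sigma = 2.415 * 62.2
sigma = 150.21 MPa

150.21


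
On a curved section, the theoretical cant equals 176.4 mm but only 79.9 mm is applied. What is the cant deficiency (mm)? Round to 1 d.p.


Cant deficiency = equilibrium cant - actual cant
CD = 176.4 - 79.9
CD = 96.5 mm

96.5


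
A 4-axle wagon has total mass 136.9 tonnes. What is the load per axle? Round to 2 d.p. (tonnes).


Load per axle = total weight / number of axles
Load = 136.9 / 4
Load = 34.23 tonnes

34.23


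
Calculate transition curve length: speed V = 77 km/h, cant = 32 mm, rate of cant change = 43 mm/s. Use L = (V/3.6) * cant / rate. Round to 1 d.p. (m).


Convert speed: V = 77 / 3.6 = 21.3889 m/s
L = 21.3889 * 32 / 43
L = 684.4444 / 43
L = 15.9 m

15.9


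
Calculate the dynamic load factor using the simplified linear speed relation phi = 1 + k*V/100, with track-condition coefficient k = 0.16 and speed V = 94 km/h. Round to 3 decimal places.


phi = 1 + k * V / 100
phi = 1 + 0.16 * 94 / 100
phi = 1 + 0.1504
phi = 1.150

1.150


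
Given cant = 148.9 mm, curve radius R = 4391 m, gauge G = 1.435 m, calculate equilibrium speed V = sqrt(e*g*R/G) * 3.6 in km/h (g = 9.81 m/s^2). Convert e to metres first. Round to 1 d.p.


Convert cant: e = 148.9 mm = 0.1489 m
V_ms = sqrt(0.1489 * 9.81 * 4391 / 1.435)
V_ms = sqrt(4469.667748) = 66.8556 m/s
V = 66.8556 * 3.6 = 240.7 km/h

240.7


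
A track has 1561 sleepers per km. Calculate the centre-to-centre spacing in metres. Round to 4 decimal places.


Spacing = 1000 m / number of sleepers
Spacing = 1000 / 1561
Spacing = 0.6406 m

0.6406


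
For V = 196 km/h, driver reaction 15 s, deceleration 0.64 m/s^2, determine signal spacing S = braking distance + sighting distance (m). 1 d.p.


V = 196 / 3.6 = 54.4444 m/s
Braking distance = 54.4444^2 / (2*0.64) = 2315.7793 m
Sighting distance = 54.4444 * 15 = 816.6667 m
S = 2315.7793 + 816.6667 = 3132.4 m

3132.4


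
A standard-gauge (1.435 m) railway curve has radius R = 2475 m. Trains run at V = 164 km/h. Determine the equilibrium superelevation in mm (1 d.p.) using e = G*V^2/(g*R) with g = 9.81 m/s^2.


Convert speed: V = 164 / 3.6 = 45.5556 m/s
Apply formula: e = 1.435 * 45.5556^2 / (9.81 * 2475)
e = 1.435 * 2075.3086 / 24279.75
e = 0.122656 m = 122.7 mm

122.7


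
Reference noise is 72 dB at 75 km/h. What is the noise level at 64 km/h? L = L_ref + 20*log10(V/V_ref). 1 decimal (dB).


V/V_ref = 64 / 75 = 0.853333
log10(0.853333) = -0.068881
20 * -0.068881 = -1.3776
L = 72 + -1.3776 = 70.6 dB

70.6


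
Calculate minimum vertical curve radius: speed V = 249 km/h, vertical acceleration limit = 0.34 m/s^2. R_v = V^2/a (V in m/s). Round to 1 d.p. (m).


Convert speed: V = 249 / 3.6 = 69.1667 m/s
V^2 = 4784.0278 m^2/s^2
R_v = 4784.0278 / 0.34
R_v = 14070.7 m

14070.7


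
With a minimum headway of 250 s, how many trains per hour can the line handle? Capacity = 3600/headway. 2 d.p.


Capacity = 3600 / headway
Capacity = 3600 / 250
Capacity = 14.40 trains/hour

14.40


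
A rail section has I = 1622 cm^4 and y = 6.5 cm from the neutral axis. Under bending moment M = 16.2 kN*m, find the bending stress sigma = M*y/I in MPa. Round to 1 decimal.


Convert units:
M = 16.2 kN*m = 16200000 N*mm
y = 6.5 cm = 65 mm
I = 1622 cm^4 = 16220000 mm^4
sigma = 16200000 * 65 / 16220000
sigma = 64.9 MPa

64.9


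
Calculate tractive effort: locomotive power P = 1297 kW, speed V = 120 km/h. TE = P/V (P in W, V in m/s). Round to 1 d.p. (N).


Convert: P = 1297 kW = 1297000 W
V = 120 / 3.6 = 33.3333 m/s
TE = 1297000 / 33.3333
TE = 38910.0 N

38910.0


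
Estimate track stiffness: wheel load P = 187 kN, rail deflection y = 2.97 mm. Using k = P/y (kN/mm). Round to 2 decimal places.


Track stiffness k = P / y
k = 187 / 2.97
k = 62.96 kN/mm

62.96


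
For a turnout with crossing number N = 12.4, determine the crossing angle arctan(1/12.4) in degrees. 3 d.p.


1/N = 1/12.4 = 0.080645
angle = arctan(0.080645) = 0.080471 rad
angle = 0.080471 * 180/pi = 4.611 degrees

4.611


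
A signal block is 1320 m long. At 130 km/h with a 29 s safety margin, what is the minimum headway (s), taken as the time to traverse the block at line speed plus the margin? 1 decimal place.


V = 130 / 3.6 = 36.1111 m/s
Block traversal time = 1320 / 36.1111 = 36.5538 s
Headway = 36.5538 + 29
Headway = 65.6 s

65.6


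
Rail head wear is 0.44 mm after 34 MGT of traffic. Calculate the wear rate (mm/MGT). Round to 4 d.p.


Wear rate = total wear / cumulative tonnage
Rate = 0.44 / 34
Rate = 0.0129 mm/MGT

0.0129


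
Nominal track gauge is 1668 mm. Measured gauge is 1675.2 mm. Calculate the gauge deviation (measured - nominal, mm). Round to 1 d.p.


Deviation = measured - nominal
Deviation = 1675.2 - 1668
Deviation = 7.2 mm

7.2


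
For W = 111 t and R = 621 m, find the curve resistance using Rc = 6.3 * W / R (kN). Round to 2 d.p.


Rc = 6.3 * W / R
Rc = 6.3 * 111 / 621
Rc = 699.3 / 621
Rc = 1.13 kN

1.13


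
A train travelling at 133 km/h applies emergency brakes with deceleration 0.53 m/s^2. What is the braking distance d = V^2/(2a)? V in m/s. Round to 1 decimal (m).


Convert speed: V = 133 / 3.6 = 36.9444 m/s
V^2 = 1364.892
d = 1364.892 / (2 * 0.53)
d = 1364.892 / 1.06
d = 1287.6 m

1287.6


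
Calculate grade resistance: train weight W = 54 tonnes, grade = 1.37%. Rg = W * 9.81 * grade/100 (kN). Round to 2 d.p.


Rg = W * 9.81 * grade / 100
Rg = 54 * 9.81 * 1.37 / 100
Rg = 529.74 * 0.0137
Rg = 7.26 kN

7.26


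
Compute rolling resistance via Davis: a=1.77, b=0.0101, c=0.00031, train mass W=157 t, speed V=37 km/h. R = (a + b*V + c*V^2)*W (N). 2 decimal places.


b*V = 0.0101 * 37 = 0.3737
c*V^2 = 0.00031 * 1369 = 0.42439
R_per_t = 1.77 + 0.3737 + 0.42439 = 2.56809 N/t
R_total = 2.56809 * 157 = 403.19 N

403.19


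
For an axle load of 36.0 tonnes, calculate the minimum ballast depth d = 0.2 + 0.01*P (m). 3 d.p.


d = 0.2 + 0.01 * 36.0
d = 0.2 + 0.36
d = 0.560 m

0.560


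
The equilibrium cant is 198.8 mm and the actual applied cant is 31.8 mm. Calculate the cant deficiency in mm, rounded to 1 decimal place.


Cant deficiency = equilibrium cant - actual cant
CD = 198.8 - 31.8
CD = 167.0 mm

167.0


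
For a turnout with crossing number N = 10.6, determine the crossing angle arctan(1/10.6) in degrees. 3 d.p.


1/N = 1/10.6 = 0.09434
angle = arctan(0.09434) = 0.094061 rad
angle = 0.094061 * 180/pi = 5.389 degrees

5.389


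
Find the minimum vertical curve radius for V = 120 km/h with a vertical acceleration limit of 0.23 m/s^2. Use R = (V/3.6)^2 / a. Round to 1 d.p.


Convert speed: V = 120 / 3.6 = 33.3333 m/s
V^2 = 1111.1111 m^2/s^2
R_v = 1111.1111 / 0.23
R_v = 4830.9 m

4830.9


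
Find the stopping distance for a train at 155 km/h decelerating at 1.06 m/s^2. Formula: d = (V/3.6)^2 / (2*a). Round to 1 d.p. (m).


Convert speed: V = 155 / 3.6 = 43.0556 m/s
V^2 = 1853.7809
d = 1853.7809 / (2 * 1.06)
d = 1853.7809 / 2.12
d = 874.4 m

874.4


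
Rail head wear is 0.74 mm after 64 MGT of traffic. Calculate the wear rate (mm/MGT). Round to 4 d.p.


Wear rate = total wear / cumulative tonnage
Rate = 0.74 / 64
Rate = 0.0116 mm/MGT

0.0116


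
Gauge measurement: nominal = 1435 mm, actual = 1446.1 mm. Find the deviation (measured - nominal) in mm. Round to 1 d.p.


Deviation = measured - nominal
Deviation = 1446.1 - 1435
Deviation = 11.1 mm

11.1


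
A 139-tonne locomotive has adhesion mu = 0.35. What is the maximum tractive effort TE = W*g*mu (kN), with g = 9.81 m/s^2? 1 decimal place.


TE_max = W * g * mu
TE_max = 139 * 9.81 * 0.35
TE_max = 1363.59 * 0.35
TE_max = 477.3 kN

477.3


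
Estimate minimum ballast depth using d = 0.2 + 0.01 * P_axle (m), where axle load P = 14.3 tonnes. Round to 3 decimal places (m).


d = 0.2 + 0.01 * 14.3
d = 0.2 + 0.143
d = 0.343 m

0.343


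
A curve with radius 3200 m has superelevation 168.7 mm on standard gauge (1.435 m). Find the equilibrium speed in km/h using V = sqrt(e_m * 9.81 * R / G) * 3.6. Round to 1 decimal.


Convert cant: e = 168.7 mm = 0.1687 m
V_ms = sqrt(0.1687 * 9.81 * 3200 / 1.435)
V_ms = sqrt(3690.474146) = 60.7493 m/s
V = 60.7493 * 3.6 = 218.7 km/h

218.7


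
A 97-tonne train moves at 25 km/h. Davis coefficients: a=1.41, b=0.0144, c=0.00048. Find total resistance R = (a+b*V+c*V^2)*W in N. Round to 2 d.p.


b*V = 0.0144 * 25 = 0.36
c*V^2 = 0.00048 * 625 = 0.3
R_per_t = 1.41 + 0.36 + 0.3 = 2.07 N/t
R_total = 2.07 * 97 = 200.79 N

200.79


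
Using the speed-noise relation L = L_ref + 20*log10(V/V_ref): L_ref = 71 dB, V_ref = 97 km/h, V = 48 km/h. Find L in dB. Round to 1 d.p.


V/V_ref = 48 / 97 = 0.494845
log10(0.494845) = -0.30553
20 * -0.30553 = -6.1106
L = 71 + -6.1106 = 64.9 dB

64.9


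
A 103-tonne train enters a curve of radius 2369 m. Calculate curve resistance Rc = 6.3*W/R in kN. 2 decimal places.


Rc = 6.3 * W / R
Rc = 6.3 * 103 / 2369
Rc = 648.9 / 2369
Rc = 0.27 kN

0.27


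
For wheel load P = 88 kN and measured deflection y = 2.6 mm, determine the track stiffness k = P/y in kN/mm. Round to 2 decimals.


Track stiffness k = P / y
k = 88 / 2.6
k = 33.85 kN/mm

33.85


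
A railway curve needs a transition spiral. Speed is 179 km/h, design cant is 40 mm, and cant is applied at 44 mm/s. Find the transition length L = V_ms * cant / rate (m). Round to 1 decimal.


Convert speed: V = 179 / 3.6 = 49.7222 m/s
L = 49.7222 * 40 / 44
L = 1988.8889 / 44
L = 45.2 m

45.2


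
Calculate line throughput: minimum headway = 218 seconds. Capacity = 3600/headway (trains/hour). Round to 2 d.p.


Capacity = 3600 / headway
Capacity = 3600 / 218
Capacity = 16.51 trains/hour

16.51


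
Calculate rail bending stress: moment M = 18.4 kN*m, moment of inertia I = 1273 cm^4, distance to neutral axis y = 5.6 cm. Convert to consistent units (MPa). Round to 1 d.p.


Convert units:
M = 18.4 kN*m = 18400000 N*mm
y = 5.6 cm = 56 mm
I = 1273 cm^4 = 12730000 mm^4
sigma = 18400000 * 56 / 12730000
sigma = 80.9 MPa

80.9


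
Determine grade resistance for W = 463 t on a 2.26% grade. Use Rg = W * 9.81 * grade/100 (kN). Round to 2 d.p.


Rg = W * 9.81 * grade / 100
Rg = 463 * 9.81 * 2.26 / 100
Rg = 4542.03 * 0.0226
Rg = 102.65 kN

102.65


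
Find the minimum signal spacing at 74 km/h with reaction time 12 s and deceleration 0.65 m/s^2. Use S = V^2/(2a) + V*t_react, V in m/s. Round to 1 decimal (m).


V = 74 / 3.6 = 20.5556 m/s
Braking distance = 20.5556^2 / (2*0.65) = 325.0237 m
Sighting distance = 20.5556 * 12 = 246.6667 m
S = 325.0237 + 246.6667 = 571.7 m

571.7


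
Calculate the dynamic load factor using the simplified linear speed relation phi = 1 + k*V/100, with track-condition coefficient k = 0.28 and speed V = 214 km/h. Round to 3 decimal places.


phi = 1 + k * V / 100
phi = 1 + 0.28 * 214 / 100
phi = 1 + 0.5992
phi = 1.599

1.599


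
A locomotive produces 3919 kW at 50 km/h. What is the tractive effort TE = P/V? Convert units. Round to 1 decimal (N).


Convert: P = 3919 kW = 3919000 W
V = 50 / 3.6 = 13.8889 m/s
TE = 3919000 / 13.8889
TE = 282168.0 N

282168.0


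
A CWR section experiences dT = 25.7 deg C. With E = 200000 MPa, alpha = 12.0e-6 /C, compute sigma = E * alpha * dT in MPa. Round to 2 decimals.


sigma = E * alpha * dT
sigma = 200000 * 12.0e-6 * 25.7
sigma = 2.4 * 25.7
sigma = 61.68 MPa

61.68


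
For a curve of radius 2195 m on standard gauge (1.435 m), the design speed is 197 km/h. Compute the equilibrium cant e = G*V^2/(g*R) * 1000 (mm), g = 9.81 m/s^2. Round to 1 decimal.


Convert speed: V = 197 / 3.6 = 54.7222 m/s
Apply formula: e = 1.435 * 54.7222^2 / (9.81 * 2195)
e = 1.435 * 2994.5216 / 21532.95
e = 0.199561 m = 199.6 mm

199.6


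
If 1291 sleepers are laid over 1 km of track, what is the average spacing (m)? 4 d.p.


Spacing = 1000 m / number of sleepers
Spacing = 1000 / 1291
Spacing = 0.7746 m

0.7746


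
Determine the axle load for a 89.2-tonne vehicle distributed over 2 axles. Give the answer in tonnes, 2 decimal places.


Load per axle = total weight / number of axles
Load = 89.2 / 2
Load = 44.60 tonnes

44.60


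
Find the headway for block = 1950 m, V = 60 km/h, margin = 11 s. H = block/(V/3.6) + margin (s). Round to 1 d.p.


V = 60 / 3.6 = 16.6667 m/s
Block traversal time = 1950 / 16.6667 = 117.0 s
Headway = 117.0 + 11
Headway = 128.0 s

128.0


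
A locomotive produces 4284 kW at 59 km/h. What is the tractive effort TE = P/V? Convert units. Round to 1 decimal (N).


Convert: P = 4284 kW = 4284000 W
V = 59 / 3.6 = 16.3889 m/s
TE = 4284000 / 16.3889
TE = 261396.6 N

261396.6


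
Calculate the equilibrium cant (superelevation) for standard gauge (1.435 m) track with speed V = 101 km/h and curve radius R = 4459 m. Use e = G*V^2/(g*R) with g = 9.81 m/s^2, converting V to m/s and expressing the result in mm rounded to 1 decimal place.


Convert speed: V = 101 / 3.6 = 28.0556 m/s
Apply formula: e = 1.435 * 28.0556^2 / (9.81 * 4459)
e = 1.435 * 787.1142 / 43742.79
e = 0.025822 m = 25.8 mm

25.8


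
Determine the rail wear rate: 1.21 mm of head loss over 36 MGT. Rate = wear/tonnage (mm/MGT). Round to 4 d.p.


Wear rate = total wear / cumulative tonnage
Rate = 1.21 / 36
Rate = 0.0336 mm/MGT

0.0336


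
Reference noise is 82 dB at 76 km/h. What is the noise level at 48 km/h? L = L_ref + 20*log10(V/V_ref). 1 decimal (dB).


V/V_ref = 48 / 76 = 0.631579
log10(0.631579) = -0.199572
20 * -0.199572 = -3.9914
L = 82 + -3.9914 = 78.0 dB

78.0


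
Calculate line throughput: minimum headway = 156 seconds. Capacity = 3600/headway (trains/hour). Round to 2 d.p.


Capacity = 3600 / headway
Capacity = 3600 / 156
Capacity = 23.08 trains/hour

23.08


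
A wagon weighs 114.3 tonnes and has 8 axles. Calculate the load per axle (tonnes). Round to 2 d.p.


Load per axle = total weight / number of axles
Load = 114.3 / 8
Load = 14.29 tonnes

14.29


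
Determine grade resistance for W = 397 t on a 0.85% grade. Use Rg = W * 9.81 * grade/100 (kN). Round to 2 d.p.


Rg = W * 9.81 * grade / 100
Rg = 397 * 9.81 * 0.85 / 100
Rg = 3894.57 * 0.0085
Rg = 33.10 kN

33.10


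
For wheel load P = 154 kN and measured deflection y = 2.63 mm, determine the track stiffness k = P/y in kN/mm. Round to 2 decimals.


Track stiffness k = P / y
k = 154 / 2.63
k = 58.56 kN/mm

58.56


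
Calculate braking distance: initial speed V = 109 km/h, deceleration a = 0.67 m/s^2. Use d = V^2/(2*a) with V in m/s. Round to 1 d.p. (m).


Convert speed: V = 109 / 3.6 = 30.2778 m/s
V^2 = 916.7438
d = 916.7438 / (2 * 0.67)
d = 916.7438 / 1.34
d = 684.1 m

684.1


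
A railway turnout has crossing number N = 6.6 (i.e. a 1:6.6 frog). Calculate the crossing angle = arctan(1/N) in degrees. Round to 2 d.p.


1/N = 1/6.6 = 0.151515
angle = arctan(0.151515) = 0.150371 rad
angle = 0.150371 * 180/pi = 8.62 degrees

8.62


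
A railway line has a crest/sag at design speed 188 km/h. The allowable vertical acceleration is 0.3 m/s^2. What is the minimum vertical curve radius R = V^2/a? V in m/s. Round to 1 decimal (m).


Convert speed: V = 188 / 3.6 = 52.2222 m/s
V^2 = 2727.1605 m^2/s^2
R_v = 2727.1605 / 0.3
R_v = 9090.5 m

9090.5


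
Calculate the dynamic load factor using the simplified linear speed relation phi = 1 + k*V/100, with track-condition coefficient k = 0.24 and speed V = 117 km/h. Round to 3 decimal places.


phi = 1 + k * V / 100
phi = 1 + 0.24 * 117 / 100
phi = 1 + 0.2808
phi = 1.281

1.281


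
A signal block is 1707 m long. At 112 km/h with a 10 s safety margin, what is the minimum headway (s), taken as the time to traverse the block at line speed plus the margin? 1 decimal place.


V = 112 / 3.6 = 31.1111 m/s
Block traversal time = 1707 / 31.1111 = 54.8679 s
Headway = 54.8679 + 10
Headway = 64.9 s

64.9


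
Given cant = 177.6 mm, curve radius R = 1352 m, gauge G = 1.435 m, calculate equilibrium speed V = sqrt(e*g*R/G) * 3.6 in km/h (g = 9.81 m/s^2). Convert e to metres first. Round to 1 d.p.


Convert cant: e = 177.6 mm = 0.1776 m
V_ms = sqrt(0.1776 * 9.81 * 1352 / 1.435)
V_ms = sqrt(1641.484399) = 40.5152 m/s
V = 40.5152 * 3.6 = 145.9 km/h

145.9


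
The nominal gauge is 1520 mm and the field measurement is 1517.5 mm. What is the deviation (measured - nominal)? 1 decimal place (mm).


Deviation = measured - nominal
Deviation = 1517.5 - 1520
Deviation = -2.5 mm

-2.5


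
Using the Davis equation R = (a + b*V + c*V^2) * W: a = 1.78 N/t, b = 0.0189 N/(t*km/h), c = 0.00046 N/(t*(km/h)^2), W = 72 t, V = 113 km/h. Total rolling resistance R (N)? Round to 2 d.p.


b*V = 0.0189 * 113 = 2.1357
c*V^2 = 0.00046 * 12769 = 5.87374
R_per_t = 1.78 + 2.1357 + 5.87374 = 9.78944 N/t
R_total = 9.78944 * 72 = 704.84 N

704.84


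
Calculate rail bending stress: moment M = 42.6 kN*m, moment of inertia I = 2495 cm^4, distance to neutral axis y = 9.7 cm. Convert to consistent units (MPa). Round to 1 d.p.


Convert units:
M = 42.6 kN*m = 42600000 N*mm
y = 9.7 cm = 97 mm
I = 2495 cm^4 = 24950000 mm^4
sigma = 42600000 * 97 / 24950000
sigma = 165.6 MPa

165.6


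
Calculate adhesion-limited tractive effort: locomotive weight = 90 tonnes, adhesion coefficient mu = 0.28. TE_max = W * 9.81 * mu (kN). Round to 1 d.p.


TE_max = W * g * mu
TE_max = 90 * 9.81 * 0.28
TE_max = 882.9 * 0.28
TE_max = 247.2 kN

247.2


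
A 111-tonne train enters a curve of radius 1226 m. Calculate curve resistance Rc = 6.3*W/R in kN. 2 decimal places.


Rc = 6.3 * W / R
Rc = 6.3 * 111 / 1226
Rc = 699.3 / 1226
Rc = 0.57 kN

0.57


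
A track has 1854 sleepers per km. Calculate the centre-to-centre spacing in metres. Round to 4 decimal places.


Spacing = 1000 m / number of sleepers
Spacing = 1000 / 1854
Spacing = 0.5394 m

0.5394


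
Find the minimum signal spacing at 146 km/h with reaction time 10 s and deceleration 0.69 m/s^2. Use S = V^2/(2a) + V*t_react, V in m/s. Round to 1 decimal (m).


V = 146 / 3.6 = 40.5556 m/s
Braking distance = 40.5556^2 / (2*0.69) = 1191.8501 m
Sighting distance = 40.5556 * 10 = 405.5556 m
S = 1191.8501 + 405.5556 = 1597.4 m

1597.4


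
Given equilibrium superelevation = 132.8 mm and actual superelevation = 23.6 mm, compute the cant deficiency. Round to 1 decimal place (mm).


Cant deficiency = equilibrium cant - actual cant
CD = 132.8 - 23.6
CD = 109.2 mm

109.2


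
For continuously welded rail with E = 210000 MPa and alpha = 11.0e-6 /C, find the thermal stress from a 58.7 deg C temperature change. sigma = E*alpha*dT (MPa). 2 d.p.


sigma = E * alpha * dT
sigma = 210000 * 11.0e-6 * 58.7
sigma = 2.31 * 58.7
sigma = 135.60 MPa

135.60


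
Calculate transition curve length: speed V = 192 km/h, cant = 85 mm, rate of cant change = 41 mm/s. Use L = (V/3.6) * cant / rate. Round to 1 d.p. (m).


Convert speed: V = 192 / 3.6 = 53.3333 m/s
L = 53.3333 * 85 / 41
L = 4533.3333 / 41
L = 110.6 m

110.6


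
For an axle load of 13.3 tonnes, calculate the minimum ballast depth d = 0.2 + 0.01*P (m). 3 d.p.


d = 0.2 + 0.01 * 13.3
d = 0.2 + 0.133
d = 0.333 m

0.333


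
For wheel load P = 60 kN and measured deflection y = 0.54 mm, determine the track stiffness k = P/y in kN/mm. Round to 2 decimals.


Track stiffness k = P / y
k = 60 / 0.54
k = 111.11 kN/mm

111.11


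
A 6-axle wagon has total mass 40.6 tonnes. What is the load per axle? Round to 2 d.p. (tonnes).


Load per axle = total weight / number of axles
Load = 40.6 / 6
Load = 6.77 tonnes

6.77


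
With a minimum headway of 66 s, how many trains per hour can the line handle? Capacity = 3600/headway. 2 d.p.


Capacity = 3600 / headway
Capacity = 3600 / 66
Capacity = 54.55 trains/hour

54.55


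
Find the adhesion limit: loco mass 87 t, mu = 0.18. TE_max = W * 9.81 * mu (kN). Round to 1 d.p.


TE_max = W * g * mu
TE_max = 87 * 9.81 * 0.18
TE_max = 853.47 * 0.18
TE_max = 153.6 kN

153.6


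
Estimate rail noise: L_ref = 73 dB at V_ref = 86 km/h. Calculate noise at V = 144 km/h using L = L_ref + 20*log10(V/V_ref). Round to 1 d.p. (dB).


V/V_ref = 144 / 86 = 1.674419
log10(1.674419) = 0.223864
20 * 0.223864 = 4.4773
L = 73 + 4.4773 = 77.5 dB

77.5


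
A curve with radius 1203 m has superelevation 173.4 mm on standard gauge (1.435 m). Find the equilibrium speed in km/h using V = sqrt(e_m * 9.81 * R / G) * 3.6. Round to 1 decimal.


Convert cant: e = 173.4 mm = 0.1734 m
V_ms = sqrt(0.1734 * 9.81 * 1203 / 1.435)
V_ms = sqrt(1426.040392) = 37.7629 m/s
V = 37.7629 * 3.6 = 135.9 km/h

135.9


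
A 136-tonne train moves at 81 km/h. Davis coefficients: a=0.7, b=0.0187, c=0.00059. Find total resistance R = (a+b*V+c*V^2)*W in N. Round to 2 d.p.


b*V = 0.0187 * 81 = 1.5147
c*V^2 = 0.00059 * 6561 = 3.87099
R_per_t = 0.7 + 1.5147 + 3.87099 = 6.08569 N/t
R_total = 6.08569 * 136 = 827.65 N

827.65


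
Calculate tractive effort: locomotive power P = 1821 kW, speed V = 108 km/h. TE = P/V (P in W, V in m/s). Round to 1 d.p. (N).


Convert: P = 1821 kW = 1821000 W
V = 108 / 3.6 = 30.0 m/s
TE = 1821000 / 30.0
TE = 60700.0 N

60700.0
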